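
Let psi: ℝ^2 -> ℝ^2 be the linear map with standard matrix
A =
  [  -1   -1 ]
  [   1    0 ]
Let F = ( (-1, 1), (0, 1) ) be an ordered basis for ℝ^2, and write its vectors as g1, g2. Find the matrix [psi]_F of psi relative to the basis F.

Let P have columns g1, g2. Then [psi]_F = P^(-1) A P.
Here det P = -1, so P^(-1) is integer; computing A P first and then P^(-1)(A P) gives [[0, 1], [-1, -1]].

[[0, 1], [-1, -1]]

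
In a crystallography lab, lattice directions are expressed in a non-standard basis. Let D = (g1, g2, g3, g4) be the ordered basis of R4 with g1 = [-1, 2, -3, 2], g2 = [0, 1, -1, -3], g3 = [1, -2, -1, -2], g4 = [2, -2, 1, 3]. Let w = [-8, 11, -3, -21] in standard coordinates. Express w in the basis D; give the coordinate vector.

[w]_D is the unique c with M c = w, where M has columns g1, ..., g4.
Solving this 4x4 system gives c = (-1, 3, -1, -4).
Check: -g1 + 3g2 - g3 - 4g4 = [-8, 11, -3, -21].

[-1, 3, -1, -4]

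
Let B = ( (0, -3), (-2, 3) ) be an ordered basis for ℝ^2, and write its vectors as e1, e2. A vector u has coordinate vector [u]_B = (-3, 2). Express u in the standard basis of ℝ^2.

By definition u = -3e1 + 2e2.
Summing componentwise gives (-4, 15).

(-4, 15)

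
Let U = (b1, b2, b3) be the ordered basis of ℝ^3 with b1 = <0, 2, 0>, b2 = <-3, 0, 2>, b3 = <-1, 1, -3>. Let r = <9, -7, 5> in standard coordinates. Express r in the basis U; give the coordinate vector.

<-2, -2, -3>

[r]_U is the unique c with M c = r, where M has columns b1, ..., b3.
Gaussian elimination on [M | r] yields c = (-2, -2, -3).
Check: -2b1 - 2b2 - 3b3 = <9, -7, 5>.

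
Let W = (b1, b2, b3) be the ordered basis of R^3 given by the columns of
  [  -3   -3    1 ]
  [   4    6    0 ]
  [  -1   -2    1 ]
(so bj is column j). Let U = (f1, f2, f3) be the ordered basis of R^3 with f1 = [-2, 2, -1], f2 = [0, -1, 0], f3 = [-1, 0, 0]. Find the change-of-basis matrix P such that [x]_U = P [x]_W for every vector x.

Take x = bj: its W-coordinates are the j-th standard unit vector, so P e_j — column j of P — equals [bj]_U.
b1 = f1 - 2f2 + f3, giving column 1 = [1, -2, 1]; repeating for each j gives P = [[1, 2, -1], [-2, -2, -2], [1, -1, 1]].

[[1, 2, -1], [-2, -2, -2], [1, -1, 1]]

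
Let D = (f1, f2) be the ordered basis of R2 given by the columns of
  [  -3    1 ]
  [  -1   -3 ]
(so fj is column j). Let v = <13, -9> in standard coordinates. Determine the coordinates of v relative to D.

<-3, 4>

[v]_D is the unique c with M c = v, where M has columns f1, f2.
System: -3c_1 + c_2 = 13, -c_1 - 3c_2 = -9; solving gives c_1 = -3, c_2 = 4.
Check: -3f1 + 4f2 = <13, -9>.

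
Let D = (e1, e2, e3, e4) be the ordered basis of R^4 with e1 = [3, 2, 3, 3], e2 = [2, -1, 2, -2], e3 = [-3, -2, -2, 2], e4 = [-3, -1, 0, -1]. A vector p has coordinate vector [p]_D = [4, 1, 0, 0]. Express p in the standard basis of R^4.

[14, 7, 14, 10]

The coordinates say p = 4e1 + e2 + 0·e3 + 0·e4; adding the scaled basis vectors gives [14, 7, 14, 10].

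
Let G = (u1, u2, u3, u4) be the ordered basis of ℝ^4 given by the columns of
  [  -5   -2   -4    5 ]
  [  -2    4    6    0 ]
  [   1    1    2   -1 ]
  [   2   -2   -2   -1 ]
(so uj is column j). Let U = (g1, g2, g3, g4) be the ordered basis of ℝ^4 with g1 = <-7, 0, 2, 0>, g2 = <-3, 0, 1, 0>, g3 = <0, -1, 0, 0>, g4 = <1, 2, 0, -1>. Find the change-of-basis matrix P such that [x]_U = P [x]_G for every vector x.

Column j of P is [uj]_U, since P maps G-coordinates to U-coordinates.
Expressing u1 in U: u1 = 0·g1 + g2 - 2g3 - 2g4, so column 1 of P is <0, 1, -2, -2>.
Doing the same for each uj gives P = [[0, 1, 0, -1], [1, -1, 2, 1], [-2, 0, -2, 2], [-2, 2, 2, 1]].

[[0, 1, 0, -1], [1, -1, 2, 1], [-2, 0, -2, 2], [-2, 2, 2, 1]]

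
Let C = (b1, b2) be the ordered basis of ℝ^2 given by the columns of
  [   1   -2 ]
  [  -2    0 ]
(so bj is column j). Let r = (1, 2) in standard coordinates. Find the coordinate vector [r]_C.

We seek scalars with c_1 b1 + c_2 b2 = r; equivalently solve M c = r where the columns of M are b1, b2.
System: c_1 - 2c_2 = 1, -2c_1 + 0c_2 = 2; solving gives c_1 = -1, c_2 = -1.
Check: -b1 - b2 = (1, 2).

(-1, -1)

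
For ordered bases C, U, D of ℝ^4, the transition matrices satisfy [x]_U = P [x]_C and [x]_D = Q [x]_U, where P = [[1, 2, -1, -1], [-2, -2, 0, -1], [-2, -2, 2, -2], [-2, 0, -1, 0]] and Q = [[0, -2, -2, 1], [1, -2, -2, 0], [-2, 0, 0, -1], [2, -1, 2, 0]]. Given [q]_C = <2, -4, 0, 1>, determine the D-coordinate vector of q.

Apply P to get U-coordinates <-7, 3, 2, -4>, then Q to get D-coordinates.
The result is [q]_D = <-14, -17, 18, -13>.

<-14, -17, 18, -13>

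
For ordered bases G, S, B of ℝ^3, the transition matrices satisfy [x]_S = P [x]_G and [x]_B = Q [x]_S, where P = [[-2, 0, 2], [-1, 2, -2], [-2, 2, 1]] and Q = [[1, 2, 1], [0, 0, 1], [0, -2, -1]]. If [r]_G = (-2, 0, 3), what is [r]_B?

(9, 7, 1)

Composing the changes, [r]_B = Q P [r]_G.
Q P = [[-6, 6, -1], [-2, 2, 1], [4, -6, 3]]; applying this to (-2, 0, 3) gives (9, 7, 1).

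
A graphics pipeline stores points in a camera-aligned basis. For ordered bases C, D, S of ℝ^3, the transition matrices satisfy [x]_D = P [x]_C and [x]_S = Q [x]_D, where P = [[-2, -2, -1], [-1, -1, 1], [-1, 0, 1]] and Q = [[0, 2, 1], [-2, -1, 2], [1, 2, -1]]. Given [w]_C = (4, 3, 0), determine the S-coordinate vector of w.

Apply P to get D-coordinates (-14, -7, -4), then Q to get S-coordinates.
The result is [w]_S = (-18, 27, -24).

(-18, 27, -24)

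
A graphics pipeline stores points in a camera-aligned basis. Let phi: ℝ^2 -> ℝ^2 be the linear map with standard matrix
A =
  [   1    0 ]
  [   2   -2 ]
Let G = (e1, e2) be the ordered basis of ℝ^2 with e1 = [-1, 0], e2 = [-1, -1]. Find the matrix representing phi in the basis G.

[[-1, 1], [2, 0]]

The j-th column of [phi]_G is [phi(ej)]_G.
phi(e1) = A e1 = [-1, -2] = -e1 + 2e2, so column 1 is [-1, 2].
Repeating for e2 and assembling the columns gives [[-1, 1], [2, 0]].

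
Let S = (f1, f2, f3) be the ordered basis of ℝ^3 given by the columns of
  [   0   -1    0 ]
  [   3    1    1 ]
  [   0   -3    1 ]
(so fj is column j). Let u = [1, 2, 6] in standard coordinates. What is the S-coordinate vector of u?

[0, -1, 3]

Write u = c_1 f1 + ... + c_3 f3 and solve for the c_i.
Gaussian elimination on [M | u] yields c = (0, -1, 3).
Check: 0·f1 - f2 + 3f3 = [1, 2, 6].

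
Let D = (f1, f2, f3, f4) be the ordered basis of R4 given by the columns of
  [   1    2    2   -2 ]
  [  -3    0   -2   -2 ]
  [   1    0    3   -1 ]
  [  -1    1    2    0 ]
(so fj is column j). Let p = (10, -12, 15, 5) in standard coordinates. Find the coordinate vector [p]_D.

(2, -1, 4, -1)

We seek scalars with c_1 f1 + ... + c_4 f4 = p; equivalently solve M c = p where the columns of M are f1, ..., f4.
Solving this 4x4 system gives c = (2, -1, 4, -1).
Check: 2f1 - f2 + 4f3 - f4 = (10, -12, 15, 5).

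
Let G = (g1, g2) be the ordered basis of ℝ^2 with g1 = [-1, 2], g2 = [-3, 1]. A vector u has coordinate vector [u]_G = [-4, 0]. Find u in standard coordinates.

The coordinates say u = -4g1 + 0·g2; adding the scaled basis vectors gives [4, -8].

[4, -8]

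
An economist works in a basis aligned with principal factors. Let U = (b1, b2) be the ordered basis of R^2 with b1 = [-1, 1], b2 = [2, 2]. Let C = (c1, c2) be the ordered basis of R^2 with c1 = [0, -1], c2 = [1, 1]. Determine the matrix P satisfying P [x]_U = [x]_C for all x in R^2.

Column j of P is [bj]_C, since P maps U-coordinates to C-coordinates.
Expressing b1 in C: b1 = -2c1 - c2, so column 1 of P is [-2, -1].
Doing the same for each bj gives P = [[-2, 0], [-1, 2]].

[[-2, 0], [-1, 2]]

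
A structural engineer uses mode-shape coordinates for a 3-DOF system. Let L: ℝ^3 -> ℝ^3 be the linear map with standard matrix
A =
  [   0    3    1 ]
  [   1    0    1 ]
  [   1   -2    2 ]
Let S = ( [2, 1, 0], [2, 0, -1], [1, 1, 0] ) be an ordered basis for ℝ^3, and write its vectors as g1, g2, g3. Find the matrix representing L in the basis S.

[[1, -2, 0], [0, 0, 1], [1, 3, 1]]

The j-th column of [L]_S is [L(gj)]_S.
L(g1) = A g1 = [3, 2, 0] = g1 + 0·g2 + g3, so column 1 is [1, 0, 1].
Repeating for g2, g3 and assembling the columns gives [[1, -2, 0], [0, 0, 1], [1, 3, 1]].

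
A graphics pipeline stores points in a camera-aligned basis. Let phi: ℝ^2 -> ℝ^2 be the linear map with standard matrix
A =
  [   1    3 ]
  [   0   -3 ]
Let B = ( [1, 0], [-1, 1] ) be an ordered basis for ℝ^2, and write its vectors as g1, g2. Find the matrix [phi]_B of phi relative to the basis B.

[[1, -1], [0, -3]]

The j-th column of [phi]_B is [phi(gj)]_B.
phi(g1) = A g1 = [1, 0] = g1 + 0·g2, so column 1 is [1, 0].
Repeating for g2 and assembling the columns gives [[1, -1], [0, -3]].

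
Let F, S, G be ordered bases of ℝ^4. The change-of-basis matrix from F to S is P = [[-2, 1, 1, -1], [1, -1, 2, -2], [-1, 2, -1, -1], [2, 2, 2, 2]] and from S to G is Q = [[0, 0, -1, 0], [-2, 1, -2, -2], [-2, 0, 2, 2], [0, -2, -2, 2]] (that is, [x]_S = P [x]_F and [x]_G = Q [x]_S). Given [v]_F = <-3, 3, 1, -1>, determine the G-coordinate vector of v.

First [v]_S = P [v]_F = <11, -2, 9, 0>.
Then [v]_G = Q [v]_S = <-9, -42, -4, -14>.

<-9, -42, -4, -14>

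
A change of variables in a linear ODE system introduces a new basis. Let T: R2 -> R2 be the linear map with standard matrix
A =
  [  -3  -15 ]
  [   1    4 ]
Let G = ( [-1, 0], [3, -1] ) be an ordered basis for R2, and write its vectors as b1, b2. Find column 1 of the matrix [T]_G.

[0, 1]

Compute T(b1) = A b1 = [3, -1] in standard coordinates.
Then write this in G-coordinates: solve for y in y_1 b1 + y_2 b2 = [3, -1].
This gives y = [0, 1], which is column 1 of [T]_G.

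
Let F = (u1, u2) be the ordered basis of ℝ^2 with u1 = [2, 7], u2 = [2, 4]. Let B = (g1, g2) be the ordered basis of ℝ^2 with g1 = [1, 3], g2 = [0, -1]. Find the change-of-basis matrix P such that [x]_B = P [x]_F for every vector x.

Take x = uj: its F-coordinates are the j-th standard unit vector, so P e_j — column j of P — equals [uj]_B.
u1 = 2g1 - g2, giving column 1 = [2, -1]; repeating for each j gives P = [[2, 2], [-1, 2]].

[[2, 2], [-1, 2]]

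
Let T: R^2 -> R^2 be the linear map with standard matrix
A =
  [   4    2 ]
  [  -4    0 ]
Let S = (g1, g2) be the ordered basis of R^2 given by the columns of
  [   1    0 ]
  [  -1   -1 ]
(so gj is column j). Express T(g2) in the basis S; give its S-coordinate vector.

Compute T(g2) = A g2 = (-2, 0) in standard coordinates.
Then write this in S-coordinates: solve for y in y_1 g1 + y_2 g2 = (-2, 0).
This gives y = (-2, 2), which is column 2 of [T]_S.

(-2, 2)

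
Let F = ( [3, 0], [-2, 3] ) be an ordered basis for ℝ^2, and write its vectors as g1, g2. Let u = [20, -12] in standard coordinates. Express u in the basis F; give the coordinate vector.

We seek scalars with c_1 g1 + c_2 g2 = u; equivalently solve M c = u where the columns of M are g1, g2.
System: 3c_1 - 2c_2 = 20, 0c_1 + 3c_2 = -12; solving gives c_1 = 4, c_2 = -4.
Check: 4g1 - 4g2 = [20, -12].

[4, -4]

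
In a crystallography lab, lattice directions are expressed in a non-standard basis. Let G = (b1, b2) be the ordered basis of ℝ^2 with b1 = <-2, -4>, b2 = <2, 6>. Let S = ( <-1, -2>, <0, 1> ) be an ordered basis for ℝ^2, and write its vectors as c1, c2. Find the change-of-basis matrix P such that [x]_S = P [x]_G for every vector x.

[[2, -2], [0, 2]]

Let M have columns bj and N have columns cj. Then for every x, N [x]_S = x = M [x]_G, so P = N^(-1) M.
Since det N = -1, N^(-1) has integer entries; multiplying gives P = [[2, -2], [0, 2]].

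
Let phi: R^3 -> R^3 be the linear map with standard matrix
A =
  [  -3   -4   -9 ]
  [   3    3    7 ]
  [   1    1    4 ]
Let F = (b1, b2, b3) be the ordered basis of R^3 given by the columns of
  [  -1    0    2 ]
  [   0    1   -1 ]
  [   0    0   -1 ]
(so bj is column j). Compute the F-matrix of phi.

Let P have columns b1, ..., b3. Then [phi]_F = P^(-1) A P.
Here det P = 1, so P^(-1) is integer; computing A P first and then P^(-1)(A P) gives [[-1, 2, -1], [-2, 2, -1], [1, -1, 3]].

[[-1, 2, -1], [-2, 2, -1], [1, -1, 3]]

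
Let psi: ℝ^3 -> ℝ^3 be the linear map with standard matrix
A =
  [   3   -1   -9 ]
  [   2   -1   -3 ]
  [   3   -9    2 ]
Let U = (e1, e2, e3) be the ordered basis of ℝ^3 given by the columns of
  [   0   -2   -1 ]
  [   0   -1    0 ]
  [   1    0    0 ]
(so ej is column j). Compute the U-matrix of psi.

[[2, 3, -3], [3, 3, 2], [3, -1, -1]]

With P the matrix whose columns are e1, ..., e3, [psi]_U = P^(-1) A P.
Column by column: psi(e1) = A e1 = (-9, -3, 2); its U-coordinates (2, 3, 3) give column 1.
Continuing for each basis vector yields [psi]_U = [[2, 3, -3], [3, 3, 2], [3, -1, -1]].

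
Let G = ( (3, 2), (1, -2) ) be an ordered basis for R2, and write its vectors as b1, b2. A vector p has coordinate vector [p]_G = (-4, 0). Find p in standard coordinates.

p = M [p]_G, where M has columns b1, b2.
Carrying out the matrix-vector product, p = (-12, -8).

(-12, -8)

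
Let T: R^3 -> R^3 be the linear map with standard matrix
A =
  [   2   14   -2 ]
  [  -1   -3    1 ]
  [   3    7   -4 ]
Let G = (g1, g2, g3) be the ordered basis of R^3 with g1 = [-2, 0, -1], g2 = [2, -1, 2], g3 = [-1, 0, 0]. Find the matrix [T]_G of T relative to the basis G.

The j-th column of [T]_G is [T(gj)]_G.
T(g1) = A g1 = [-2, 1, -2] = 0·g1 - g2 + 0·g3, so column 1 is [0, -1, 0].
Repeating for g2, g3 and assembling the columns gives [[0, 3, 1], [-1, -3, -1], [0, 2, -2]].

[[0, 3, 1], [-1, -3, -1], [0, 2, -2]]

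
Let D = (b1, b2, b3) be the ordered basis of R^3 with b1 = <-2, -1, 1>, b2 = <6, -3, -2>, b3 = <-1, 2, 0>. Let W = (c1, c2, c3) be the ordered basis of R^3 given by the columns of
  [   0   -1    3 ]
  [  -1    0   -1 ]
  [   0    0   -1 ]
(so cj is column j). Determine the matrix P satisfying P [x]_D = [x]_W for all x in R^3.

Take x = bj: its D-coordinates are the j-th standard unit vector, so P e_j — column j of P — equals [bj]_W.
b1 = 2c1 - c2 - c3, giving column 1 = <2, -1, -1>; repeating for each j gives P = [[2, 1, -2], [-1, 0, 1], [-1, 2, 0]].

[[2, 1, -2], [-1, 0, 1], [-1, 2, 0]]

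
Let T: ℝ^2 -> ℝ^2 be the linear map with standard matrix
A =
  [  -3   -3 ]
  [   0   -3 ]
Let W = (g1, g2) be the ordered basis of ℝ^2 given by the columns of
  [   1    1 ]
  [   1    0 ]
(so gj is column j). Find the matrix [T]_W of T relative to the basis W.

The j-th column of [T]_W is [T(gj)]_W.
T(g1) = A g1 = <-6, -3> = -3g1 - 3g2, so column 1 is <-3, -3>.
Repeating for g2 and assembling the columns gives [[-3, 0], [-3, -3]].

[[-3, 0], [-3, -3]]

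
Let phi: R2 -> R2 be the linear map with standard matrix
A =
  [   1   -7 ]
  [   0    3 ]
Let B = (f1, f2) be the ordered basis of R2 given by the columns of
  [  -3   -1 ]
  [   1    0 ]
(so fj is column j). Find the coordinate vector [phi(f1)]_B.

Column 1 of [phi]_B is the B-coordinate vector of phi(f1).
In standard coordinates phi(f1) = A f1 = <-10, 3>.
Converting to B: <-10, 3> = 3f1 + f2, so the coordinate vector is <3, 1>.

<3, 1>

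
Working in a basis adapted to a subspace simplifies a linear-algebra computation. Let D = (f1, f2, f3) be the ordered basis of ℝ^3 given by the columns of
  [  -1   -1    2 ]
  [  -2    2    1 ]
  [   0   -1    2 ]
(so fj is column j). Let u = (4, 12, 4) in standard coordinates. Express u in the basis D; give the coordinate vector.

Write u = c_1 f1 + ... + c_3 f3 and solve for the c_i.
Gaussian elimination on [M | u] yields c = (0, 4, 4).
Check: 0·f1 + 4f2 + 4f3 = (4, 12, 4).

(0, 4, 4)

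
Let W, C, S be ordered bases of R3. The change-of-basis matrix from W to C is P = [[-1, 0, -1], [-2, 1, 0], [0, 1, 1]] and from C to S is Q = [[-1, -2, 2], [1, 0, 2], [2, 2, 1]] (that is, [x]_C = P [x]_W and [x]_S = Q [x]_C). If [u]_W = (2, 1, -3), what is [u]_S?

(1, -3, -6)

First [u]_C = P [u]_W = (1, -3, -2).
Then [u]_S = Q [u]_C = (1, -3, -6).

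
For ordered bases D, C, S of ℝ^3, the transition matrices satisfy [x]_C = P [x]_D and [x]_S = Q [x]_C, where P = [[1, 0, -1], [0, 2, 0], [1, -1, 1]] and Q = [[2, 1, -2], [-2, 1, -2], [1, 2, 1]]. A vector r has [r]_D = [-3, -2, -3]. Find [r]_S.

Apply P to get C-coordinates [0, -4, -4], then Q to get S-coordinates.
The result is [r]_S = [4, 4, -12].

[4, 4, -12]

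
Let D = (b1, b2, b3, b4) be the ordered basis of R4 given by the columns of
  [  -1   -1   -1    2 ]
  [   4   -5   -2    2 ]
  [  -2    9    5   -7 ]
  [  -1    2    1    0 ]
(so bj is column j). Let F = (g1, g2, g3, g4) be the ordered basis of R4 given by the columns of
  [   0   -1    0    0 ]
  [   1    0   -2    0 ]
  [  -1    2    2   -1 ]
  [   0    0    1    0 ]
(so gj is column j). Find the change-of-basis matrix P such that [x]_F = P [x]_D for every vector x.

[[2, -1, 0, 2], [1, 1, 1, -2], [-1, 2, 1, 0], [0, -2, -1, 1]]

Let M have columns bj and N have columns gj. Then for every x, N [x]_F = x = M [x]_D, so P = N^(-1) M.
Since det N = 1, N^(-1) has integer entries; multiplying gives P = [[2, -1, 0, 2], [1, 1, 1, -2], [-1, 2, 1, 0], [0, -2, -1, 1]].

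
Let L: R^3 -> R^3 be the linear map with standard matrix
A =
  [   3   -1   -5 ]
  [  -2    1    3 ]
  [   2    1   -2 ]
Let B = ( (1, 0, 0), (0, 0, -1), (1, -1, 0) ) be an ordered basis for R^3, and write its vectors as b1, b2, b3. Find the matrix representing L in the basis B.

The j-th column of [L]_B is [L(bj)]_B.
L(b1) = A b1 = (3, -2, 2) = b1 - 2b2 + 2b3, so column 1 is (1, -2, 2).
Repeating for b2, b3 and assembling the columns gives [[1, 2, 1], [-2, -2, -1], [2, 3, 3]].

[[1, 2, 1], [-2, -2, -1], [2, 3, 3]]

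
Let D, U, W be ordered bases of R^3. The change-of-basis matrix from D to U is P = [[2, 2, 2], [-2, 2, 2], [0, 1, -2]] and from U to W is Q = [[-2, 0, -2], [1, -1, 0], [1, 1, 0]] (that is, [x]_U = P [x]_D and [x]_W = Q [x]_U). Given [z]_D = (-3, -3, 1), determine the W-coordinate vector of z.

(30, -12, -8)

First [z]_U = P [z]_D = (-10, 2, -5).
Then [z]_W = Q [z]_U = (30, -12, -8).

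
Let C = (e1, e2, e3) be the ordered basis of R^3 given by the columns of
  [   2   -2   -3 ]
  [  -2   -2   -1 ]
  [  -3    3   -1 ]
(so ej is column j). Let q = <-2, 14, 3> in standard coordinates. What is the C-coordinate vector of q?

[q]_C is the unique c with M c = q, where M has columns e1, ..., e3.
Row-reducing the augmented matrix [M | q] gives c = (-4, -3, 0).
Check: -4e1 - 3e2 + 0·e3 = <-2, 14, 3>.

<-4, -3, 0>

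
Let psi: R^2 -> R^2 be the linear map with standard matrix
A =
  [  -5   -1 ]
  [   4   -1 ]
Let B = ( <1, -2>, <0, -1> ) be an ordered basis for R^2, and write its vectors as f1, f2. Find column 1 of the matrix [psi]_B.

<-3, 0>

Column 1 of [psi]_B is the B-coordinate vector of psi(f1).
In standard coordinates psi(f1) = A f1 = <-3, 6>.
Converting to B: <-3, 6> = -3f1 + 0·f2, so the coordinate vector is <-3, 0>.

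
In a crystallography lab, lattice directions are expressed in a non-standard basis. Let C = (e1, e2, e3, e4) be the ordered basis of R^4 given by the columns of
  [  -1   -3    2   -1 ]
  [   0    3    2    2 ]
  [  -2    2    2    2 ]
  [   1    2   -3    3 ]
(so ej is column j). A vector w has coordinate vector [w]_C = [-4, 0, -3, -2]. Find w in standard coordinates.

w = M [w]_C, where M has columns e1, ..., e4.
Carrying out the matrix-vector product, w = [0, -10, -2, -1].

[0, -10, -2, -1]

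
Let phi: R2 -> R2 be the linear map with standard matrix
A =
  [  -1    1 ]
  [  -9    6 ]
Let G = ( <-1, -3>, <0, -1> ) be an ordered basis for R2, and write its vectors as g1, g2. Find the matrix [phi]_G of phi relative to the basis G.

[[2, 1], [3, 3]]

The j-th column of [phi]_G is [phi(gj)]_G.
phi(g1) = A g1 = <-2, -9> = 2g1 + 3g2, so column 1 is <2, 3>.
Repeating for g2 and assembling the columns gives [[2, 1], [3, 3]].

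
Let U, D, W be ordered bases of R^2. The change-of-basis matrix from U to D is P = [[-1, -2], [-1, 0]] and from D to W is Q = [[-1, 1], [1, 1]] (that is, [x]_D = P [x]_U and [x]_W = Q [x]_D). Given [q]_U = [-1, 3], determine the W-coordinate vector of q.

Composing the changes, [q]_W = Q P [q]_U.
Q P = [[0, 2], [-2, -2]]; applying this to [-1, 3] gives [6, -4].

[6, -4]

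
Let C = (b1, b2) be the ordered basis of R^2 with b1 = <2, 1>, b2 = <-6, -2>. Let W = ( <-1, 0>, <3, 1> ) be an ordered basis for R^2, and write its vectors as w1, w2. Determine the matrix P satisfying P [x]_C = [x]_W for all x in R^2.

Take x = bj: its C-coordinates are the j-th standard unit vector, so P e_j — column j of P — equals [bj]_W.
b1 = w1 + w2, giving column 1 = <1, 1>; repeating for each j gives P = [[1, 0], [1, -2]].

[[1, 0], [1, -2]]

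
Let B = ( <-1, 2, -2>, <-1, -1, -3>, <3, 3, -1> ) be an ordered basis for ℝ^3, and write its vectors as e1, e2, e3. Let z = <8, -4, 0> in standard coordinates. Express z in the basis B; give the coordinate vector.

<-4, 2, 2>

Write z = c_1 e1 + ... + c_3 e3 and solve for the c_i.
Row-reducing the augmented matrix [M | z] gives c = (-4, 2, 2).
Check: -4e1 + 2e2 + 2e3 = <8, -4, 0>.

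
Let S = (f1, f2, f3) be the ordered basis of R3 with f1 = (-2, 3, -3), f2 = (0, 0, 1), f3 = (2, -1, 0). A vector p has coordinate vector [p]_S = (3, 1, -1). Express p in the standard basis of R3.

(-8, 10, -8)

p = M [p]_S, where M has columns f1, ..., f3.
Carrying out the matrix-vector product, p = (-8, 10, -8).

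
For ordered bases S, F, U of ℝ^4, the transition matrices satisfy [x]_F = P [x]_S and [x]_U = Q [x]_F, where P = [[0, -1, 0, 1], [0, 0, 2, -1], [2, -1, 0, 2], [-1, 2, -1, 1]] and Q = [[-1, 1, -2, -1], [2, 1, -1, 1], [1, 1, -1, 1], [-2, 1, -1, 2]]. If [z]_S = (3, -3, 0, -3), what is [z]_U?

First [z]_F = P [z]_S = (0, 3, 3, -12).
Then [z]_U = Q [z]_F = (9, -12, -12, -24).

(9, -12, -12, -24)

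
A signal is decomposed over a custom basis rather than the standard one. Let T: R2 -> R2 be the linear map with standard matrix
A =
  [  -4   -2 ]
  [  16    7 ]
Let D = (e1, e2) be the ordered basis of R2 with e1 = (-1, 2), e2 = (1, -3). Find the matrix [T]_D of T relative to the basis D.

[[2, -1], [2, 1]]

Let P have columns e1, e2. Then [T]_D = P^(-1) A P.
Here det P = 1, so P^(-1) is integer; computing A P first and then P^(-1)(A P) gives [[2, -1], [2, 1]].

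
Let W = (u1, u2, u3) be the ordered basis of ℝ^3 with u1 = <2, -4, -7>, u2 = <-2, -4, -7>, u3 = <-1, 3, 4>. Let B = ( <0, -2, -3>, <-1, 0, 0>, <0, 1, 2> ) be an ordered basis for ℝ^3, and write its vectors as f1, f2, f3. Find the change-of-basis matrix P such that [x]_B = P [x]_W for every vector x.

[[1, 1, -2], [-2, 2, 1], [-2, -2, -1]]

Take x = uj: its W-coordinates are the j-th standard unit vector, so P e_j — column j of P — equals [uj]_B.
u1 = f1 - 2f2 - 2f3, giving column 1 = <1, -2, -2>; repeating for each j gives P = [[1, 1, -2], [-2, 2, 1], [-2, -2, -1]].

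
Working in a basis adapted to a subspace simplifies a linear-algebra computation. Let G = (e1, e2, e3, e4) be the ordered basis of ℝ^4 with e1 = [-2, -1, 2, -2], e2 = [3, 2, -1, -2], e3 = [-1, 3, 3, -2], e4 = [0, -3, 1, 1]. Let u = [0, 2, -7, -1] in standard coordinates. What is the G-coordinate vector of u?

[1, 0, -2, -3]

We seek scalars with c_1 e1 + ... + c_4 e4 = u; equivalently solve M c = u where the columns of M are e1, ..., e4.
Row-reducing the augmented matrix [M | u] gives c = (1, 0, -2, -3).
Check: e1 + 0·e2 - 2e3 - 3e4 = [0, 2, -7, -1].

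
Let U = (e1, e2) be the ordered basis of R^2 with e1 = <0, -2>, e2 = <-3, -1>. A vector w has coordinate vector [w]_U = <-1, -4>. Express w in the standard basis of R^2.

<12, 6>

The coordinates say w = -e1 - 4e2; adding the scaled basis vectors gives <12, 6>.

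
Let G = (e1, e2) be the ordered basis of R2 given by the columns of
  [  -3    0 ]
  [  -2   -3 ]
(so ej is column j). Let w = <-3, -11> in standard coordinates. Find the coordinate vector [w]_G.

We seek scalars with c_1 e1 + c_2 e2 = w; equivalently solve M c = w where the columns of M are e1, e2.
System: -3c_1 + 0c_2 = -3, -2c_1 - 3c_2 = -11; solving gives c_1 = 1, c_2 = 3.
Check: e1 + 3e2 = <-3, -11>.

<1, 3>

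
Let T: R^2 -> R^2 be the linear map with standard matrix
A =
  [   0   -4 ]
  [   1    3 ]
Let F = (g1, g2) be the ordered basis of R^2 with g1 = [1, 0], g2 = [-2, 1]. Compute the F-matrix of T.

The j-th column of [T]_F is [T(gj)]_F.
T(g1) = A g1 = [0, 1] = 2g1 + g2, so column 1 is [2, 1].
Repeating for g2 and assembling the columns gives [[2, -2], [1, 1]].

[[2, -2], [1, 1]]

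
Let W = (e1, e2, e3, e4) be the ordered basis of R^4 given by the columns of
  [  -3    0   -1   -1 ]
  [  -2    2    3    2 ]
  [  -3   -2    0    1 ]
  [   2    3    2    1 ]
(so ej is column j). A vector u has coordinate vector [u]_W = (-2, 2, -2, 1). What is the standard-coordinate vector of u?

By definition u = -2e1 + 2e2 - 2e3 + e4.
Summing componentwise gives (7, 4, 3, -1).

(7, 4, 3, -1)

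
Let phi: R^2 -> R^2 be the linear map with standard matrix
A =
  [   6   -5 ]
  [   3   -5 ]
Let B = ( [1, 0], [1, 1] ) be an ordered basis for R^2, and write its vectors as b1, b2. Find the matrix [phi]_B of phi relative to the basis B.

The j-th column of [phi]_B is [phi(bj)]_B.
phi(b1) = A b1 = [6, 3] = 3b1 + 3b2, so column 1 is [3, 3].
Repeating for b2 and assembling the columns gives [[3, 3], [3, -2]].

[[3, 3], [3, -2]]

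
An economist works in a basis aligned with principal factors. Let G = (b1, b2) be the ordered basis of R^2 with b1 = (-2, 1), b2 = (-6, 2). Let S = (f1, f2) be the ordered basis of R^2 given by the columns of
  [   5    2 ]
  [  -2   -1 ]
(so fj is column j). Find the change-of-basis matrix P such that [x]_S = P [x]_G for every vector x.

[[0, -2], [-1, 2]]

Let M have columns bj and N have columns fj. Then for every x, N [x]_S = x = M [x]_G, so P = N^(-1) M.
Since det N = -1, N^(-1) has integer entries; multiplying gives P = [[0, -2], [-1, 2]].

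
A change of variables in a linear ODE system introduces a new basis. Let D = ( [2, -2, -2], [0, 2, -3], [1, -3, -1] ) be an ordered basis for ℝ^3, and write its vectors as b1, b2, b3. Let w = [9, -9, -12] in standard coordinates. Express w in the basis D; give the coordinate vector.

[4, 1, 1]

Write w = c_1 b1 + ... + c_3 b3 and solve for the c_i.
Row-reducing the augmented matrix [M | w] gives c = (4, 1, 1).
Check: 4b1 + b2 + b3 = [9, -9, -12].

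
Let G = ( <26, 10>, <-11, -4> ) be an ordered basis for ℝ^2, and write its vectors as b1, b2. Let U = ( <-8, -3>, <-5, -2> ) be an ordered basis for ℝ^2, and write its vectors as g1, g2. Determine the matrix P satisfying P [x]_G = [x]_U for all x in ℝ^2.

[[-2, 2], [-2, -1]]

Let M have columns bj and N have columns gj. Then for every x, N [x]_U = x = M [x]_G, so P = N^(-1) M.
Since det N = 1, N^(-1) has integer entries; multiplying gives P = [[-2, 2], [-2, -1]].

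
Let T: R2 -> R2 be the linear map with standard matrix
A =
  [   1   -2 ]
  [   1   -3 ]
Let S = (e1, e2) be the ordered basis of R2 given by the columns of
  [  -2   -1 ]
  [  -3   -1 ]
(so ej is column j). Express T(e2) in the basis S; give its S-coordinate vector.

<-1, 1>

Compute T(e2) = A e2 = <1, 2> in standard coordinates.
Then write this in S-coordinates: solve for y in y_1 e1 + y_2 e2 = <1, 2>.
This gives y = <-1, 1>, which is column 2 of [T]_S.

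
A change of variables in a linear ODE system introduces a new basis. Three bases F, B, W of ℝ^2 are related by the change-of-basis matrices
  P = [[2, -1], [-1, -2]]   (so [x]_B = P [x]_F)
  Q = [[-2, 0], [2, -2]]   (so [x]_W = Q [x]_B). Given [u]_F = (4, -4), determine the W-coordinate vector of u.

(-24, 16)

Composing the changes, [u]_W = Q P [u]_F.
Q P = [[-4, 2], [6, 2]]; applying this to (4, -4) gives (-24, 16).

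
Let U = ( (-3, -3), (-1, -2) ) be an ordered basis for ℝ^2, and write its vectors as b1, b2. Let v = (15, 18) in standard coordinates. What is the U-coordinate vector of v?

(-4, -3)

We seek scalars with c_1 b1 + c_2 b2 = v; equivalently solve M c = v where the columns of M are b1, b2.
System: -3c_1 - c_2 = 15, -3c_1 - 2c_2 = 18; solving gives c_1 = -4, c_2 = -3.
Check: -4b1 - 3b2 = (15, 18).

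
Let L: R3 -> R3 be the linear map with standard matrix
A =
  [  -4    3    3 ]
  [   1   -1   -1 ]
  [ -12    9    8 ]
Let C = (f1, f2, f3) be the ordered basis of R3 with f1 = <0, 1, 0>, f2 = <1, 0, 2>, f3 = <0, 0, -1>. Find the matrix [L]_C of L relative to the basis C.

Let P have columns f1, ..., f3. Then [L]_C = P^(-1) A P.
Here det P = 1, so P^(-1) is integer; computing A P first and then P^(-1)(A P) gives [[-1, -1, 1], [3, 2, -3], [-3, 0, 2]].

[[-1, -1, 1], [3, 2, -3], [-3, 0, 2]]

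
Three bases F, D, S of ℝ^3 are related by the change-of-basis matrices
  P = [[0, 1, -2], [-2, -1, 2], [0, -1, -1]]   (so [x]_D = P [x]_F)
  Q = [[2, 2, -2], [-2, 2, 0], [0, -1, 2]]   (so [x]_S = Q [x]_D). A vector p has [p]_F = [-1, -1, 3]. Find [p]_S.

Composing the changes, [p]_S = Q P [p]_F.
Q P = [[-4, 2, 2], [-4, -4, 8], [2, -1, -4]]; applying this to [-1, -1, 3] gives [8, 32, -13].

[8, 32, -13]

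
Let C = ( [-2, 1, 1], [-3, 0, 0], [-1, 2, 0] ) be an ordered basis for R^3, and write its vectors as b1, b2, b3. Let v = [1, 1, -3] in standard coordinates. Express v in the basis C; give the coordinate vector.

Write v = c_1 b1 + ... + c_3 b3 and solve for the c_i.
Row-reducing the augmented matrix [M | v] gives c = (-3, 1, 2).
Check: -3b1 + b2 + 2b3 = [1, 1, -3].

[-3, 1, 2]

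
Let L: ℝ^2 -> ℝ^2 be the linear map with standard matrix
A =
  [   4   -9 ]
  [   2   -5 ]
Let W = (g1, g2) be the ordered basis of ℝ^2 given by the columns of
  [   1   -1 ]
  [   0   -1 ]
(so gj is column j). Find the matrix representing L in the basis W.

[[2, 2], [-2, -3]]

With P the matrix whose columns are g1, g2, [L]_W = P^(-1) A P.
Column by column: L(g1) = A g1 = (4, 2); its W-coordinates (2, -2) give column 1.
Continuing for each basis vector yields [L]_W = [[2, 2], [-2, -3]].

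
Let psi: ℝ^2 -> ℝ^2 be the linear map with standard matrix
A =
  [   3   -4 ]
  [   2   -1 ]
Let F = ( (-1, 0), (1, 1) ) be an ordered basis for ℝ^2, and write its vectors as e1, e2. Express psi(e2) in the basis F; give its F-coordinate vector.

Compute psi(e2) = A e2 = (-1, 1) in standard coordinates.
Then write this in F-coordinates: solve for y in y_1 e1 + y_2 e2 = (-1, 1).
This gives y = (2, 1), which is column 2 of [psi]_F.

(2, 1)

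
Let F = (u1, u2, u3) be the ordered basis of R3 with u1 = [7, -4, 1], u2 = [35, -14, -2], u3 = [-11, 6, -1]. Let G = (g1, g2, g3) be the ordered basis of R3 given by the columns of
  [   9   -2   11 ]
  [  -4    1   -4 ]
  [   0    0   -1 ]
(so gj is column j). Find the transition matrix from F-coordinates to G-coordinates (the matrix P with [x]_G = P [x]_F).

[[2, 1, -2], [0, -2, 2], [-1, 2, 1]]

Take x = uj: its F-coordinates are the j-th standard unit vector, so P e_j — column j of P — equals [uj]_G.
u1 = 2g1 + 0·g2 - g3, giving column 1 = [2, 0, -1]; repeating for each j gives P = [[2, 1, -2], [0, -2, 2], [-1, 2, 1]].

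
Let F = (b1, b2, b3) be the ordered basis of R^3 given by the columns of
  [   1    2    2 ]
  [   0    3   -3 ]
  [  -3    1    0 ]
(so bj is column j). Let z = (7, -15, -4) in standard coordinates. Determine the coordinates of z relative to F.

(1, -1, 4)

We seek scalars with c_1 b1 + ... + c_3 b3 = z; equivalently solve M c = z where the columns of M are b1, ..., b3.
Gaussian elimination on [M | z] yields c = (1, -1, 4).
Check: b1 - b2 + 4b3 = (7, -15, -4).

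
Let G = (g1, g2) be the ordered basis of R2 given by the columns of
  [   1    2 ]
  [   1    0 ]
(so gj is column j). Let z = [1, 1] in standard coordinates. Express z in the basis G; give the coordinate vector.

[1, 0]

[z]_G is the unique c with M c = z, where M has columns g1, g2.
System: c_1 + 2c_2 = 1, c_1 + 0c_2 = 1; solving gives c_1 = 1, c_2 = 0.
Check: g1 + 0·g2 = [1, 1].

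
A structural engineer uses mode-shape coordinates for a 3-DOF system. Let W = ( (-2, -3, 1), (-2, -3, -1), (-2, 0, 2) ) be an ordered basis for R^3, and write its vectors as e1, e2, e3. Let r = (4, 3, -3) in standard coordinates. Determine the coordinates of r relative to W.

Write r = c_1 e1 + ... + c_3 e3 and solve for the c_i.
Gaussian elimination on [M | r] yields c = (-1, 0, -1).
Check: -e1 + 0·e2 - e3 = (4, 3, -3).

(-1, 0, -1)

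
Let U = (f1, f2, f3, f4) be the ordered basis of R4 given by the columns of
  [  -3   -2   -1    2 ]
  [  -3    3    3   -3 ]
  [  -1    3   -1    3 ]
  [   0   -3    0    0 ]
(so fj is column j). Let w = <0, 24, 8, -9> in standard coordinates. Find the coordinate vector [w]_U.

<-3, 3, 1, -1>

We seek scalars with c_1 f1 + ... + c_4 f4 = w; equivalently solve M c = w where the columns of M are f1, ..., f4.
Row-reducing the augmented matrix [M | w] gives c = (-3, 3, 1, -1).
Check: -3f1 + 3f2 + f3 - f4 = <0, 24, 8, -9>.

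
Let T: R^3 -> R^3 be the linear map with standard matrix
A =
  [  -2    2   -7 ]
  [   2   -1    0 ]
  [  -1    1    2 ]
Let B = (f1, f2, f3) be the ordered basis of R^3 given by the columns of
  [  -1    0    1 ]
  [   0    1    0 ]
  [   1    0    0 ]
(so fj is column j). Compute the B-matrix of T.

[[3, 1, -1], [-2, -1, 2], [-2, 3, -3]]

The j-th column of [T]_B is [T(fj)]_B.
T(f1) = A f1 = (-5, -2, 3) = 3f1 - 2f2 - 2f3, so column 1 is (3, -2, -2).
Repeating for f2, f3 and assembling the columns gives [[3, 1, -1], [-2, -1, 2], [-2, 3, -3]].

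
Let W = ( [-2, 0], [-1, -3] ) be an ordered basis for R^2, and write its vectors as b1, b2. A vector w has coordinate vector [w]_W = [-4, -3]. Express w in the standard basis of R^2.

[11, 9]

w = M [w]_W, where M has columns b1, b2.
Carrying out the matrix-vector product, w = [11, 9].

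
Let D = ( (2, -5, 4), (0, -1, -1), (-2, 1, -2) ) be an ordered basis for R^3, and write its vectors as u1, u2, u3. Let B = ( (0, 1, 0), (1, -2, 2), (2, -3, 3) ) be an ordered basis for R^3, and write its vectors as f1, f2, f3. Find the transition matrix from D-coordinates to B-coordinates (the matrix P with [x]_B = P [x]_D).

[[-1, -2, -1], [2, -2, 2], [0, 1, -2]]

Take x = uj: its D-coordinates are the j-th standard unit vector, so P e_j — column j of P — equals [uj]_B.
u1 = -f1 + 2f2 + 0·f3, giving column 1 = (-1, 2, 0); repeating for each j gives P = [[-1, -2, -1], [2, -2, 2], [0, 1, -2]].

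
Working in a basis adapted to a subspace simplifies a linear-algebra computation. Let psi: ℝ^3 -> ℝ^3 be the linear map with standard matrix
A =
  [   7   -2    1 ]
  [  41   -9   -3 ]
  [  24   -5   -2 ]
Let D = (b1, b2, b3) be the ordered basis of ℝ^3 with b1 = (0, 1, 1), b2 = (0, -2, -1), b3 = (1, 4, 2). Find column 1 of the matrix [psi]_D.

Column 1 of [psi]_D is the D-coordinate vector of psi(b1).
In standard coordinates psi(b1) = A b1 = (-1, -12, -7).
Converting to D: (-1, -12, -7) = -2b1 + 3b2 - b3, so the coordinate vector is (-2, 3, -1).

(-2, 3, -1)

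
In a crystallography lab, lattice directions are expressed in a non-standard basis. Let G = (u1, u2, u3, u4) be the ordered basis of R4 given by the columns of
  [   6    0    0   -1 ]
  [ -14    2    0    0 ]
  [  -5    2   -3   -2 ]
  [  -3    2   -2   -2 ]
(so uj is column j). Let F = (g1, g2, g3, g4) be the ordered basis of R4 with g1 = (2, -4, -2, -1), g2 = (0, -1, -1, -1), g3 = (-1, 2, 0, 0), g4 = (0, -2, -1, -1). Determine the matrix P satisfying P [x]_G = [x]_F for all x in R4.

[[2, 0, 1, 0], [0, -2, 2, 2], [-2, 0, 2, 1], [1, 0, -1, 0]]

Column j of P is [uj]_F, since P maps G-coordinates to F-coordinates.
Expressing u1 in F: u1 = 2g1 + 0·g2 - 2g3 + g4, so column 1 of P is (2, 0, -2, 1).
Doing the same for each uj gives P = [[2, 0, 1, 0], [0, -2, 2, 2], [-2, 0, 2, 1], [1, 0, -1, 0]].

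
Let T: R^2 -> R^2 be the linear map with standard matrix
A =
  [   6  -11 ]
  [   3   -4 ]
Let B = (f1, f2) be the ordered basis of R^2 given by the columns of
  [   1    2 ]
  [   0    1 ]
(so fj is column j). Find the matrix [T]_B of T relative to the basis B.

[[0, -3], [3, 2]]

With P the matrix whose columns are f1, f2, [T]_B = P^(-1) A P.
Column by column: T(f1) = A f1 = <6, 3>; its B-coordinates <0, 3> give column 1.
Continuing for each basis vector yields [T]_B = [[0, -3], [3, 2]].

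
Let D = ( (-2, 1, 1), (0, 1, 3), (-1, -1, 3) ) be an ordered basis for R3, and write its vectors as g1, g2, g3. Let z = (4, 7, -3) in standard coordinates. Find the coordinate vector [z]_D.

We seek scalars with c_1 g1 + ... + c_3 g3 = z; equivalently solve M c = z where the columns of M are g1, ..., g3.
Gaussian elimination on [M | z] yields c = (0, 3, -4).
Check: 0·g1 + 3g2 - 4g3 = (4, 7, -3).

(0, 3, -4)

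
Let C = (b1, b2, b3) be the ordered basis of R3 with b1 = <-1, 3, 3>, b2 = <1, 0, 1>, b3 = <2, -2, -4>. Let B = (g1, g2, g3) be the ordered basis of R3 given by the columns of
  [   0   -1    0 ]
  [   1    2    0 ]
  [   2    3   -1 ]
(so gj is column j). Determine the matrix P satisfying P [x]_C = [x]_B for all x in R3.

[[1, 2, 2], [1, -1, -2], [2, 0, 2]]

Column j of P is [bj]_B, since P maps C-coordinates to B-coordinates.
Expressing b1 in B: b1 = g1 + g2 + 2g3, so column 1 of P is <1, 1, 2>.
Doing the same for each bj gives P = [[1, 2, 2], [1, -1, -2], [2, 0, 2]].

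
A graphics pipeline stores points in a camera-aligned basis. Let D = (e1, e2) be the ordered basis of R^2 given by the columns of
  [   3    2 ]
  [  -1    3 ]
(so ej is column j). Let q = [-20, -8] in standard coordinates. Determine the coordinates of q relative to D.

[q]_D is the unique c with M c = q, where M has columns e1, e2.
System: 3c_1 + 2c_2 = -20, -c_1 + 3c_2 = -8; solving gives c_1 = -4, c_2 = -4.
Check: -4e1 - 4e2 = [-20, -8].

[-4, -4]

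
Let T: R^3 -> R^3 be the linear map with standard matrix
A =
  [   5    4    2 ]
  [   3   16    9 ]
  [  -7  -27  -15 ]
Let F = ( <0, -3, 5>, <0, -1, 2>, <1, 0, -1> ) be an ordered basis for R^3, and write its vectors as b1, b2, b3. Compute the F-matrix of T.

[[2, -1, 1], [-3, 1, 3], [-2, 0, 3]]

The j-th column of [T]_F is [T(bj)]_F.
T(b1) = A b1 = <-2, -3, 6> = 2b1 - 3b2 - 2b3, so column 1 is <2, -3, -2>.
Repeating for b2, b3 and assembling the columns gives [[2, -1, 1], [-3, 1, 3], [-2, 0, 3]].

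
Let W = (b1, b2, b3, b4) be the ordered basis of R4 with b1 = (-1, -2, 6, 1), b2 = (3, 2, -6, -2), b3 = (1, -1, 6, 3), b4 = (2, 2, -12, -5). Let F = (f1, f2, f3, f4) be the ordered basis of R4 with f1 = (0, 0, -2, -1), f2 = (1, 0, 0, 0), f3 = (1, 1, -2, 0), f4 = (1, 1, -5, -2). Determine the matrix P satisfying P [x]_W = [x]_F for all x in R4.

[[-1, -2, 1, 1], [1, 1, 2, 0], [-2, 0, 1, 0], [0, 2, -2, 2]]

Let M have columns bj and N have columns fj. Then for every x, N [x]_F = x = M [x]_W, so P = N^(-1) M.
Since det N = 1, N^(-1) has integer entries; multiplying gives P = [[-1, -2, 1, 1], [1, 1, 2, 0], [-2, 0, 1, 0], [0, 2, -2, 2]].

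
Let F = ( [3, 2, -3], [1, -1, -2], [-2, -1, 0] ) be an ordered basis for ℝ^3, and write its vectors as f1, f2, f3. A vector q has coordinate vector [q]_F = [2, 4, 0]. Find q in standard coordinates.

q = M [q]_F, where M has columns f1, ..., f3.
Carrying out the matrix-vector product, q = [10, 0, -14].

[10, 0, -14]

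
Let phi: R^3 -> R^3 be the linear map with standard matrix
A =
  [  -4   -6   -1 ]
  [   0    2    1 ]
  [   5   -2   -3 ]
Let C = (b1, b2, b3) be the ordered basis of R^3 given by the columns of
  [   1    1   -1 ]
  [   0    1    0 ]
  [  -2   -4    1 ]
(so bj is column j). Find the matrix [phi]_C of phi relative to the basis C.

[[-3, -3, 2], [-2, -2, 1], [-3, 1, 0]]

The j-th column of [phi]_C is [phi(bj)]_C.
phi(b1) = A b1 = <-2, -2, 11> = -3b1 - 2b2 - 3b3, so column 1 is <-3, -2, -3>.
Repeating for b2, b3 and assembling the columns gives [[-3, -3, 2], [-2, -2, 1], [-3, 1, 0]].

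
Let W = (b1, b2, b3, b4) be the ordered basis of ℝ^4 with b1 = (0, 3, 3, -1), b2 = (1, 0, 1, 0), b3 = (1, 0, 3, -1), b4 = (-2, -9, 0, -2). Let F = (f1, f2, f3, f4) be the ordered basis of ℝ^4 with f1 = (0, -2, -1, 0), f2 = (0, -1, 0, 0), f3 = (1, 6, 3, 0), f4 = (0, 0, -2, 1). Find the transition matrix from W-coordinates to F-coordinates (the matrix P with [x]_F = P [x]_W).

[[-1, 2, 2, -2], [-1, 2, 2, 1], [0, 1, 1, -2], [-1, 0, -1, -2]]

Let M have columns bj and N have columns fj. Then for every x, N [x]_F = x = M [x]_W, so P = N^(-1) M.
Since det N = -1, N^(-1) has integer entries; multiplying gives P = [[-1, 2, 2, -2], [-1, 2, 2, 1], [0, 1, 1, -2], [-1, 0, -1, -2]].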